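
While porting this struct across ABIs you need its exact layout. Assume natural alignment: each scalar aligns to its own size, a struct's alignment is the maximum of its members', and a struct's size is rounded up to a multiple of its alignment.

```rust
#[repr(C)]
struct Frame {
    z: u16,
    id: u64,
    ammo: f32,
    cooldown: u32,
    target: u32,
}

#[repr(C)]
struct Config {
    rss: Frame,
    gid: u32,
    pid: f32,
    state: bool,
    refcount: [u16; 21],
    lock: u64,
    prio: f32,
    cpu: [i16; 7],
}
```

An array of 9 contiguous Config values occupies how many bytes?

Frame: 0..2  z  (2B, 2-aligned); 2..8  -- padding (6B); 8..16  id  (8B, 8-aligned); 16..20  ammo  (4B, 4-aligned); 20..24  cooldown  (4B, 4-aligned); 24..28  target  (4B, 4-aligned); 28..32  -- tail padding (4B); sizeof = 32, alignof = 8
0..32  rss  (32B, 8-aligned)
32..36  gid  (4B, 4-aligned)
36..40  pid  (4B, 4-aligned)
40..41  state  (1B, 1-aligned)
41..42  -- padding (1B)
42..84  refcount  (42B, 2-aligned)
84..88  -- padding (4B)
88..96  lock  (8B, 8-aligned)
96..100  prio  (4B, 4-aligned)
100..114  cpu  (14B, 2-aligned)
114..120  -- tail padding (6B)
sizeof = 120, alignof = 8
array of 9: 9 × 120 = 1080

1080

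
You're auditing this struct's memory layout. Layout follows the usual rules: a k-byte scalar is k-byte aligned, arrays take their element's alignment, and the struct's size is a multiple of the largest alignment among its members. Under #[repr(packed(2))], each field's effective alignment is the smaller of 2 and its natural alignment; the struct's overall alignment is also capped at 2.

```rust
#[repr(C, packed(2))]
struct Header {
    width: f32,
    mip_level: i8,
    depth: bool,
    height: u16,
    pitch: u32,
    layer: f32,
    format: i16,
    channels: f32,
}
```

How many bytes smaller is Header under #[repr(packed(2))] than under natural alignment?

2

natural layout:
  0..4  width  (4B, 4-aligned)
  4..5  mip_level  (1B, 1-aligned)
  5..6  depth  (1B, 1-aligned)
  6..8  height  (2B, 2-aligned)
  8..12  pitch  (4B, 4-aligned)
  12..16  layer  (4B, 4-aligned)
  16..18  format  (2B, 2-aligned)
  18..20  -- padding (2B)
  20..24  channels  (4B, 4-aligned)
  sizeof = 24, alignof = 4
packed(2) layout:
  0..4  width  (4B, 2-aligned)
  4..5  mip_level  (1B, 1-aligned)
  5..6  depth  (1B, 1-aligned)
  6..8  height  (2B, 2-aligned)
  8..12  pitch  (4B, 2-aligned)
  12..16  layer  (4B, 2-aligned)
  16..18  format  (2B, 2-aligned)
  18..22  channels  (4B, 2-aligned)
  sizeof = 22, alignof = 2
24 − 22 = 2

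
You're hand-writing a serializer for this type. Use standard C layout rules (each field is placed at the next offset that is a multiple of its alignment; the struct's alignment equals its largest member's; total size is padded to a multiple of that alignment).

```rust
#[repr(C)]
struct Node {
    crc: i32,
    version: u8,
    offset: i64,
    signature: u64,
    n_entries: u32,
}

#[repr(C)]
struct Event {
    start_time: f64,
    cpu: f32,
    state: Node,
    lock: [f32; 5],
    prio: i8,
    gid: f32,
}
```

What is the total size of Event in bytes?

80 bytes

Node: 0..4  crc  (4B, 4-aligned); 4..5  version  (1B, 1-aligned); 5..8  -- padding (3B); 8..16  offset  (8B, 8-aligned); 16..24  signature  (8B, 8-aligned); 24..28  n_entries  (4B, 4-aligned); 28..32  -- tail padding (4B); sizeof = 32, alignof = 8
0..8  start_time  (8B, 8-aligned)
8..12  cpu  (4B, 4-aligned)
12..16  -- padding (4B)
16..48  state  (32B, 8-aligned)
48..68  lock  (20B, 4-aligned)
68..69  prio  (1B, 1-aligned)
69..72  -- padding (3B)
72..76  gid  (4B, 4-aligned)
76..80  -- tail padding (4B)
sizeof = 80, alignof = 8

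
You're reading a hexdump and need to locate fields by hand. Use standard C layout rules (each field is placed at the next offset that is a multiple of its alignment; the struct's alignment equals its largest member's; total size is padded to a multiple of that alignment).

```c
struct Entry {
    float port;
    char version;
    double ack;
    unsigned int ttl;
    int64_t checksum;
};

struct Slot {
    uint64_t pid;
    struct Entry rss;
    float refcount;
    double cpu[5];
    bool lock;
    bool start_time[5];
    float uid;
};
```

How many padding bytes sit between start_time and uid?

Entry: 0..4  port  (4B, 4-aligned); 4..5  version  (1B, 1-aligned); 5..8  -- padding (3B); 8..16  ack  (8B, 8-aligned); 16..20  ttl  (4B, 4-aligned); 20..24  -- padding (4B); 24..32  checksum  (8B, 8-aligned); sizeof = 32, alignof = 8
0..8  pid  (8B, 8-aligned)
8..40  rss  (32B, 8-aligned)
40..44  refcount  (4B, 4-aligned)
44..48  -- padding (4B)
48..88  cpu  (40B, 8-aligned)
88..89  lock  (1B, 1-aligned)
89..94  start_time  (5B, 1-aligned)
94..96  -- padding (2B)
96..100  uid  (4B, 4-aligned)

2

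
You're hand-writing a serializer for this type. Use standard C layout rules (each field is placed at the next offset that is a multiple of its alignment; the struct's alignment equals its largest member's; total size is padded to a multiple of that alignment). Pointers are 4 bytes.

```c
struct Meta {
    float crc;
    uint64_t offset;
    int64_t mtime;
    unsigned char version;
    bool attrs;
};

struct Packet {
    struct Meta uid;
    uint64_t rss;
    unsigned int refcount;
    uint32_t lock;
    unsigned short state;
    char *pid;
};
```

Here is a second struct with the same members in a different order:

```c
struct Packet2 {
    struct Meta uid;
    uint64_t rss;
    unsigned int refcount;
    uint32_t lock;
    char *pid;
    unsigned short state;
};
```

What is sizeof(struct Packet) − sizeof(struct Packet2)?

0

Meta: 0..4  crc  (4B, 4-aligned); 4..8  -- padding (4B); 8..16  offset  (8B, 8-aligned); 16..24  mtime  (8B, 8-aligned); 24..25  version  (1B, 1-aligned); 25..26  attrs  (1B, 1-aligned); 26..32  -- tail padding (6B); sizeof = 32, alignof = 8
0..32  uid  (32B, 8-aligned)
32..40  rss  (8B, 8-aligned)
40..44  refcount  (4B, 4-aligned)
44..48  lock  (4B, 4-aligned)
48..50  state  (2B, 2-aligned)
50..52  -- padding (2B)
52..56  pid  (4B, 4-aligned)
sizeof = 56, alignof = 8
— Packet2 —
0..32  uid  (32B, 8-aligned)
32..40  rss  (8B, 8-aligned)
40..44  refcount  (4B, 4-aligned)
44..48  lock  (4B, 4-aligned)
48..52  pid  (4B, 4-aligned)
52..54  state  (2B, 2-aligned)
54..56  -- tail padding (2B)
sizeof = 56, alignof = 8
56 − 56 = 0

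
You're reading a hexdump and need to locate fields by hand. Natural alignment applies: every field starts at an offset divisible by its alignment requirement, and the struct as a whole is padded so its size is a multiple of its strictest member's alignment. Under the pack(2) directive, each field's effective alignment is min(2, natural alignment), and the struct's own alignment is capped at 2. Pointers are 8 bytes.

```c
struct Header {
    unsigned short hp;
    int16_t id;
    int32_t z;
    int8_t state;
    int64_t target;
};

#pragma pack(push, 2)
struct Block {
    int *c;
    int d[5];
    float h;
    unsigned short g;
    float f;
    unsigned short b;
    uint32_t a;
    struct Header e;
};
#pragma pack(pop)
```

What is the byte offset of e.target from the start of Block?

60

Header: 0..2  hp  (2B, 2-aligned); 2..4  id  (2B, 2-aligned); 4..8  z  (4B, 4-aligned); 8..9  state  (1B, 1-aligned); 9..16  -- padding (7B); 16..24  target  (8B, 8-aligned); sizeof = 24, alignof = 8
0..8  c  (8B, 2-aligned)
8..28  d  (20B, 2-aligned)
28..32  h  (4B, 2-aligned)
32..34  g  (2B, 2-aligned)
34..38  f  (4B, 2-aligned)
38..40  b  (2B, 2-aligned)
40..44  a  (4B, 2-aligned)
44..68  e  (24B, 2-aligned)
within Header: target at 16
44 + 16 = 60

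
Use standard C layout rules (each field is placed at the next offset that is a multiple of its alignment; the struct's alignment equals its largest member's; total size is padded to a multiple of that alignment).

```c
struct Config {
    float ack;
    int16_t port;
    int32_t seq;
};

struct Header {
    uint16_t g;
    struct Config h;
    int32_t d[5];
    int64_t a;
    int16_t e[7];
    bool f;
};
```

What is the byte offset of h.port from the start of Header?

Config: ack at 0 (size 4, align 4) → ends 4; port at 4 (size 2, align 2) → ends 6; pad 2 to align 4 for seq; seq at 8 (size 4, align 4) → ends 12; total 12 bytes, alignment 4
g at 0 (size 2, align 2) → ends 2
pad 2 to align 4 for h
h at 4 (size 12, align 4) → ends 16
within Config: port at 4
4 + 4 = 8

8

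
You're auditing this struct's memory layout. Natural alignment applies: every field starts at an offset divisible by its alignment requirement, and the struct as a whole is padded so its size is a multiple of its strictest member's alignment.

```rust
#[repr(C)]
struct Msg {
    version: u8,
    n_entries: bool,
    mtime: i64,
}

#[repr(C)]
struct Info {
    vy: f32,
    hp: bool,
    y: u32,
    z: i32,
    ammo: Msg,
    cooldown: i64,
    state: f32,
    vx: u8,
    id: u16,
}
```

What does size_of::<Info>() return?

48 bytes

Msg: 0..1  version  (1B, 1-aligned); 1..2  n_entries  (1B, 1-aligned); 2..8  -- padding (6B); 8..16  mtime  (8B, 8-aligned); sizeof = 16, alignof = 8
0..4  vy  (4B, 4-aligned)
4..5  hp  (1B, 1-aligned)
5..8  -- padding (3B)
8..12  y  (4B, 4-aligned)
12..16  z  (4B, 4-aligned)
16..32  ammo  (16B, 8-aligned)
32..40  cooldown  (8B, 8-aligned)
40..44  state  (4B, 4-aligned)
44..45  vx  (1B, 1-aligned)
45..46  -- padding (1B)
46..48  id  (2B, 2-aligned)
sizeof = 48, alignof = 8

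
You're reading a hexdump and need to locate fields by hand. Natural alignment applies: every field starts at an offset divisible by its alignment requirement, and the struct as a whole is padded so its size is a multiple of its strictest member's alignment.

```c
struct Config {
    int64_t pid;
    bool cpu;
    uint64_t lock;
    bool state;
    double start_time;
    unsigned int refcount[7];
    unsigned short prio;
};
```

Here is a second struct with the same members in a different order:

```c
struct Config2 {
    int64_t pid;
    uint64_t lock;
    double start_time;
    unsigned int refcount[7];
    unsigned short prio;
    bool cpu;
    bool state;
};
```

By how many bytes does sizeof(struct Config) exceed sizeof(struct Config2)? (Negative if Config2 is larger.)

@0: pid [8B, align 8] → 8
@8: cpu [1B, align 1] → 9
+7 pad (align 8)
@16: lock [8B, align 8] → 24
@24: state [1B, align 1] → 25
+7 pad (align 8)
@32: start_time [8B, align 8] → 40
@40: refcount [28B, align 4] → 68
@68: prio [2B, align 2] → 70
+2 tail pad (align 8)
size 72, align 8
— Config2 —
@0: pid [8B, align 8] → 8
@8: lock [8B, align 8] → 16
@16: start_time [8B, align 8] → 24
@24: refcount [28B, align 4] → 52
@52: prio [2B, align 2] → 54
@54: cpu [1B, align 1] → 55
@55: state [1B, align 1] → 56
size 56, align 8
72 − 56 = 16

16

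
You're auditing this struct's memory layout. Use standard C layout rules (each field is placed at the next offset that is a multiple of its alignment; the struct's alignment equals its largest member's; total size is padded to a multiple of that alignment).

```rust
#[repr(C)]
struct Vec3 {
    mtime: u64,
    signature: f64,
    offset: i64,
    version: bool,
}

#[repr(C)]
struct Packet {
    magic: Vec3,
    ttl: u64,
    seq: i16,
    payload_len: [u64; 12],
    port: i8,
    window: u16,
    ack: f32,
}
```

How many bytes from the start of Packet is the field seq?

40

Vec3: @0: mtime [8B, align 8] → 8; @8: signature [8B, align 8] → 16; @16: offset [8B, align 8] → 24; @24: version [1B, align 1] → 25; +7 tail pad (align 8); size 32, align 8
@0: magic [32B, align 8] → 32
@32: ttl [8B, align 8] → 40
@40: seq [2B, align 2] → 42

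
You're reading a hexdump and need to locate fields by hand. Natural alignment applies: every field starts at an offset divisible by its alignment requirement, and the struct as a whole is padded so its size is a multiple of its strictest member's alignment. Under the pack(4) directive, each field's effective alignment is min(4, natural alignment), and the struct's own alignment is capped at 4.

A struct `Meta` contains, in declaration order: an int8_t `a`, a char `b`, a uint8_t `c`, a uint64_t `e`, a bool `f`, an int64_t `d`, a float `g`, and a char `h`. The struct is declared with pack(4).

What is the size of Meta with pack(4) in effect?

32

0..1  a  (1B, 1-aligned)
1..2  b  (1B, 1-aligned)
2..3  c  (1B, 1-aligned)
3..4  -- padding (1B)
4..12  e  (8B, 4-aligned)
12..13  f  (1B, 1-aligned)
13..16  -- padding (3B)
16..24  d  (8B, 4-aligned)
24..28  g  (4B, 4-aligned)
28..29  h  (1B, 1-aligned)
29..32  -- tail padding (3B)
sizeof = 32, alignof = 4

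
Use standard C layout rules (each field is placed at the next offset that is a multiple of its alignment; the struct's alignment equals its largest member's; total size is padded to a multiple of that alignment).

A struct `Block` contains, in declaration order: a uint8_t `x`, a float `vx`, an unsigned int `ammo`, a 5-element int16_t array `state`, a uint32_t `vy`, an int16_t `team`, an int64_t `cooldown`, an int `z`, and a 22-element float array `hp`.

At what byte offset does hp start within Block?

x at 0 (size 1, align 1) → ends 1
pad 3 to align 4 for vx
vx at 4 (size 4, align 4) → ends 8
ammo at 8 (size 4, align 4) → ends 12
state at 12 (size 10, align 2) → ends 22
pad 2 to align 4 for vy
vy at 24 (size 4, align 4) → ends 28
team at 28 (size 2, align 2) → ends 30
pad 2 to align 8 for cooldown
cooldown at 32 (size 8, align 8) → ends 40
z at 40 (size 4, align 4) → ends 44
hp at 44 (size 88, align 4) → ends 132

44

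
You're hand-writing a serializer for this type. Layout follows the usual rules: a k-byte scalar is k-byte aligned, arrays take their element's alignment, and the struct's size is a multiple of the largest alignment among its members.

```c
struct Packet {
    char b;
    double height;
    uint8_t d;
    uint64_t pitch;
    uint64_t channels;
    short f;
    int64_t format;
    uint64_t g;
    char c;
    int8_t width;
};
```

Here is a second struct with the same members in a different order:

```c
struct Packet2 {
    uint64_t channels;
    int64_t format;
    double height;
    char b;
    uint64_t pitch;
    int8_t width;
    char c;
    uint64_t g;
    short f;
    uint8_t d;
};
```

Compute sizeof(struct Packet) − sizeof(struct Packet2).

8

b at 0 (size 1, align 1) → ends 1
pad 7 to align 8 for height
height at 8 (size 8, align 8) → ends 16
d at 16 (size 1, align 1) → ends 17
pad 7 to align 8 for pitch
pitch at 24 (size 8, align 8) → ends 32
channels at 32 (size 8, align 8) → ends 40
f at 40 (size 2, align 2) → ends 42
pad 6 to align 8 for format
format at 48 (size 8, align 8) → ends 56
g at 56 (size 8, align 8) → ends 64
c at 64 (size 1, align 1) → ends 65
width at 65 (size 1, align 1) → ends 66
tail pad 6 to reach multiple of 8
total 72 bytes, alignment 8
— Packet2 —
channels at 0 (size 8, align 8) → ends 8
format at 8 (size 8, align 8) → ends 16
height at 16 (size 8, align 8) → ends 24
b at 24 (size 1, align 1) → ends 25
pad 7 to align 8 for pitch
pitch at 32 (size 8, align 8) → ends 40
width at 40 (size 1, align 1) → ends 41
c at 41 (size 1, align 1) → ends 42
pad 6 to align 8 for g
g at 48 (size 8, align 8) → ends 56
f at 56 (size 2, align 2) → ends 58
d at 58 (size 1, align 1) → ends 59
tail pad 5 to reach multiple of 8
total 64 bytes, alignment 8
72 − 64 = 8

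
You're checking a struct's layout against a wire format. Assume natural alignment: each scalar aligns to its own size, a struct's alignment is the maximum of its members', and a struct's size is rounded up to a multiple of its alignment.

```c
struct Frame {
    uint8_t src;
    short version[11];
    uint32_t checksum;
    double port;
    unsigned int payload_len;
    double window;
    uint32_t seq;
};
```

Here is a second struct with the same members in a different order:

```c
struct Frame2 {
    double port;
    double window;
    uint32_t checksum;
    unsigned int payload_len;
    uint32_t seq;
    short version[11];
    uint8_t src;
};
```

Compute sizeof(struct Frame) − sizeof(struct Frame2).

8

src at 0 (size 1, align 1) → ends 1
pad 1 to align 2 for version
version at 2 (size 22, align 2) → ends 24
checksum at 24 (size 4, align 4) → ends 28
pad 4 to align 8 for port
port at 32 (size 8, align 8) → ends 40
payload_len at 40 (size 4, align 4) → ends 44
pad 4 to align 8 for window
window at 48 (size 8, align 8) → ends 56
seq at 56 (size 4, align 4) → ends 60
tail pad 4 to reach multiple of 8
total 64 bytes, alignment 8
— Frame2 —
port at 0 (size 8, align 8) → ends 8
window at 8 (size 8, align 8) → ends 16
checksum at 16 (size 4, align 4) → ends 20
payload_len at 20 (size 4, align 4) → ends 24
seq at 24 (size 4, align 4) → ends 28
version at 28 (size 22, align 2) → ends 50
src at 50 (size 1, align 1) → ends 51
tail pad 5 to reach multiple of 8
total 56 bytes, alignment 8
64 − 56 = 8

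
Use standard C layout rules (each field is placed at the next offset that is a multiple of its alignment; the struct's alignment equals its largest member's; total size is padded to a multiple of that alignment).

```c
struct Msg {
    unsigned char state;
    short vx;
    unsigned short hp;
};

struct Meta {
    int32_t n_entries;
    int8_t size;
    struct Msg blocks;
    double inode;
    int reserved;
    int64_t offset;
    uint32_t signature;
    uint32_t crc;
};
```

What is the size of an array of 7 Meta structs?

336

Msg: @0: state [1B, align 1] → 1; +1 pad (align 2); @2: vx [2B, align 2] → 4; @4: hp [2B, align 2] → 6; size 6, align 2
@0: n_entries [4B, align 4] → 4
@4: size [1B, align 1] → 5
+1 pad (align 2)
@6: blocks [6B, align 2] → 12
+4 pad (align 8)
@16: inode [8B, align 8] → 24
@24: reserved [4B, align 4] → 28
+4 pad (align 8)
@32: offset [8B, align 8] → 40
@40: signature [4B, align 4] → 44
@44: crc [4B, align 4] → 48
size 48, align 8
array of 7: 7 × 48 = 336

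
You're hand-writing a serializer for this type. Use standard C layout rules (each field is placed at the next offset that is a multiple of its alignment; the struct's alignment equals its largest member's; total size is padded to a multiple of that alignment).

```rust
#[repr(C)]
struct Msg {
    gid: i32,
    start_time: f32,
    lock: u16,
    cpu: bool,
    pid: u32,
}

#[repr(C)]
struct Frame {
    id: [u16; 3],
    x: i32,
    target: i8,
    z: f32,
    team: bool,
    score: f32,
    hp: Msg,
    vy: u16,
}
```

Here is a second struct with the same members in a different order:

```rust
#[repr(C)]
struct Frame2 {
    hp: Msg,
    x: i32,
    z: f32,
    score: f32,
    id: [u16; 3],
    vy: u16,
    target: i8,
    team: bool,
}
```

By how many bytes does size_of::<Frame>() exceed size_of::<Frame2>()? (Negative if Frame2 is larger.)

8

Msg: @0: gid [4B, align 4] → 4; @4: start_time [4B, align 4] → 8; @8: lock [2B, align 2] → 10; @10: cpu [1B, align 1] → 11; +1 pad (align 4); @12: pid [4B, align 4] → 16; size 16, align 4
@0: id [6B, align 2] → 6
+2 pad (align 4)
@8: x [4B, align 4] → 12
@12: target [1B, align 1] → 13
+3 pad (align 4)
@16: z [4B, align 4] → 20
@20: team [1B, align 1] → 21
+3 pad (align 4)
@24: score [4B, align 4] → 28
@28: hp [16B, align 4] → 44
@44: vy [2B, align 2] → 46
+2 tail pad (align 4)
size 48, align 4
— Frame2 —
@0: hp [16B, align 4] → 16
@16: x [4B, align 4] → 20
@20: z [4B, align 4] → 24
@24: score [4B, align 4] → 28
@28: id [6B, align 2] → 34
@34: vy [2B, align 2] → 36
@36: target [1B, align 1] → 37
@37: team [1B, align 1] → 38
+2 tail pad (align 4)
size 40, align 4
48 − 40 = 8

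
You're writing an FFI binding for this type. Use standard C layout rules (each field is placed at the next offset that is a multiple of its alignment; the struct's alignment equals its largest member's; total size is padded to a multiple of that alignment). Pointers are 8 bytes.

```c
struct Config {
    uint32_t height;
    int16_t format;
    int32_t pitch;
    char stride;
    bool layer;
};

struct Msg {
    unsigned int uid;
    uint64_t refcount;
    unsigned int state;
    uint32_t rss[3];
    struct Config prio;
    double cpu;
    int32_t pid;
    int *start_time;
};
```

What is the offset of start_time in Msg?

64

Config: @0: height [4B, align 4] → 4; @4: format [2B, align 2] → 6; +2 pad (align 4); @8: pitch [4B, align 4] → 12; @12: stride [1B, align 1] → 13; @13: layer [1B, align 1] → 14; +2 tail pad (align 4); size 16, align 4
@0: uid [4B, align 4] → 4
+4 pad (align 8)
@8: refcount [8B, align 8] → 16
@16: state [4B, align 4] → 20
@20: rss [12B, align 4] → 32
@32: prio [16B, align 4] → 48
@48: cpu [8B, align 8] → 56
@56: pid [4B, align 4] → 60
+4 pad (align 8)
@64: start_time [8B, align 8] → 72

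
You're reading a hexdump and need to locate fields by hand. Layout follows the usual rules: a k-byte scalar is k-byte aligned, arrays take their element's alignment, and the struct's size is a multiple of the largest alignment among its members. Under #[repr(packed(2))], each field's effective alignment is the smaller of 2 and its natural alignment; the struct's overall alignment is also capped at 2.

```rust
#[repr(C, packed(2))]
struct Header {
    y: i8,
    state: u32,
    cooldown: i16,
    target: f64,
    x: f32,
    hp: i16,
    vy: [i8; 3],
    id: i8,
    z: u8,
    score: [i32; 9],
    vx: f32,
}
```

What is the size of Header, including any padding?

68 bytes

@0: y [1B, align 1] → 1
+1 pad (align 2)
@2: state [4B, align 2] → 6
@6: cooldown [2B, align 2] → 8
@8: target [8B, align 2] → 16
@16: x [4B, align 2] → 20
@20: hp [2B, align 2] → 22
@22: vy [3B, align 1] → 25
@25: id [1B, align 1] → 26
@26: z [1B, align 1] → 27
+1 pad (align 2)
@28: score [36B, align 2] → 64
@64: vx [4B, align 2] → 68
size 68, align 2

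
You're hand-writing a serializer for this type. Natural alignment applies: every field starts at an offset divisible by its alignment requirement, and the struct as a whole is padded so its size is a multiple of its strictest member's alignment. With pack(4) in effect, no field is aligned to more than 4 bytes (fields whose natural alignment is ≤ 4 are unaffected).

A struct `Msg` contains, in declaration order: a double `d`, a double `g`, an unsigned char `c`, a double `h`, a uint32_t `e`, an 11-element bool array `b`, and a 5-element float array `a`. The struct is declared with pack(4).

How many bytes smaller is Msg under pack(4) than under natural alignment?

natural layout:
  d at 0 (size 8, align 8) → ends 8
  g at 8 (size 8, align 8) → ends 16
  c at 16 (size 1, align 1) → ends 17
  pad 7 to align 8 for h
  h at 24 (size 8, align 8) → ends 32
  e at 32 (size 4, align 4) → ends 36
  b at 36 (size 11, align 1) → ends 47
  pad 1 to align 4 for a
  a at 48 (size 20, align 4) → ends 68
  tail pad 4 to reach multiple of 8
  total 72 bytes, alignment 8
packed(4) layout:
  d at 0 (size 8, align 4) → ends 8
  g at 8 (size 8, align 4) → ends 16
  c at 16 (size 1, align 1) → ends 17
  pad 3 to align 4 for h
  h at 20 (size 8, align 4) → ends 28
  e at 28 (size 4, align 4) → ends 32
  b at 32 (size 11, align 1) → ends 43
  pad 1 to align 4 for a
  a at 44 (size 20, align 4) → ends 64
  total 64 bytes, alignment 4
72 − 64 = 8

8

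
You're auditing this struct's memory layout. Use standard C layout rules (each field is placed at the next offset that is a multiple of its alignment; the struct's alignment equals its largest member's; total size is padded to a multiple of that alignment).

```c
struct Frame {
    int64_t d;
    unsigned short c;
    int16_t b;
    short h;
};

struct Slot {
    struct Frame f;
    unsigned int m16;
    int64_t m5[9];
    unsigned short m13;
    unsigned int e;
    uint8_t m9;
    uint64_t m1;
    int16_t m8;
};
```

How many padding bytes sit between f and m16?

0

Frame: 0..8  d  (8B, 8-aligned); 8..10  c  (2B, 2-aligned); 10..12  b  (2B, 2-aligned); 12..14  h  (2B, 2-aligned); 14..16  -- tail padding (2B); sizeof = 16, alignof = 8
0..16  f  (16B, 8-aligned)
16..20  m16  (4B, 4-aligned)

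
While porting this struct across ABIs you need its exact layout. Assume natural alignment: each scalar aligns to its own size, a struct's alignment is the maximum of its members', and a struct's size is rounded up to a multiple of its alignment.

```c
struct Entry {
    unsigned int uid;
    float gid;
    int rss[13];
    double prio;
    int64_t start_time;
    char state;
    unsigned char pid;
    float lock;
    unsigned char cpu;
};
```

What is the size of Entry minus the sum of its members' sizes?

@0: uid [4B, align 4] → 4
@4: gid [4B, align 4] → 8
@8: rss [52B, align 4] → 60
+4 pad (align 8)
@64: prio [8B, align 8] → 72
@72: start_time [8B, align 8] → 80
@80: state [1B, align 1] → 81
@81: pid [1B, align 1] → 82
+2 pad (align 4)
@84: lock [4B, align 4] → 88
@88: cpu [1B, align 1] → 89
+7 tail pad (align 8)
size 96, align 8
data bytes 83, size 96 → padding 13

13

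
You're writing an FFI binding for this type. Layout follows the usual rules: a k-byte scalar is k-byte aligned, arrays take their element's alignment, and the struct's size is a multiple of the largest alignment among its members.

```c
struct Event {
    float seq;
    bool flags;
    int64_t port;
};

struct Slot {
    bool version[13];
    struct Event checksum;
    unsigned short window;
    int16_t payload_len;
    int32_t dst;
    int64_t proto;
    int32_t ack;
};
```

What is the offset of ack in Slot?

48

Event: @0: seq [4B, align 4] → 4; @4: flags [1B, align 1] → 5; +3 pad (align 8); @8: port [8B, align 8] → 16; size 16, align 8
@0: version [13B, align 1] → 13
+3 pad (align 8)
@16: checksum [16B, align 8] → 32
@32: window [2B, align 2] → 34
@34: payload_len [2B, align 2] → 36
@36: dst [4B, align 4] → 40
@40: proto [8B, align 8] → 48
@48: ack [4B, align 4] → 52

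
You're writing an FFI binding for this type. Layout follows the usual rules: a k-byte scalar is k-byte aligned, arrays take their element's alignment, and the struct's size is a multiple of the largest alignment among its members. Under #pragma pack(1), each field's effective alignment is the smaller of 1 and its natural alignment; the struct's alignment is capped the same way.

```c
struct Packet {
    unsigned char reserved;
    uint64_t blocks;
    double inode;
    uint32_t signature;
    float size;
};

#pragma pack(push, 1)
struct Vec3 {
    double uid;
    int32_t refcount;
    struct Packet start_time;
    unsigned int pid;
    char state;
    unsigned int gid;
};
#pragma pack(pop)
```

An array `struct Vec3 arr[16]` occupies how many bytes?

Packet: @0: reserved [1B, align 1] → 1; +7 pad (align 8); @8: blocks [8B, align 8] → 16; @16: inode [8B, align 8] → 24; @24: signature [4B, align 4] → 28; @28: size [4B, align 4] → 32; size 32, align 8
@0: uid [8B, align 1] → 8
@8: refcount [4B, align 1] → 12
@12: start_time [32B, align 1] → 44
@44: pid [4B, align 1] → 48
@48: state [1B, align 1] → 49
@49: gid [4B, align 1] → 53
size 53, align 1
array of 16: 16 × 53 = 848

848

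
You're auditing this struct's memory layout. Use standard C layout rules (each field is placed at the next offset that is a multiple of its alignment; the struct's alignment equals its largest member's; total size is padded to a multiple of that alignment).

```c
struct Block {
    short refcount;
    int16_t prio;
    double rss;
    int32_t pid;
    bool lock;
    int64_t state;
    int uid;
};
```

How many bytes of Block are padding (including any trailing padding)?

0..2  refcount  (2B, 2-aligned)
2..4  prio  (2B, 2-aligned)
4..8  -- padding (4B)
8..16  rss  (8B, 8-aligned)
16..20  pid  (4B, 4-aligned)
20..21  lock  (1B, 1-aligned)
21..24  -- padding (3B)
24..32  state  (8B, 8-aligned)
32..36  uid  (4B, 4-aligned)
36..40  -- tail padding (4B)
sizeof = 40, alignof = 8
data bytes 29, size 40 → padding 11

11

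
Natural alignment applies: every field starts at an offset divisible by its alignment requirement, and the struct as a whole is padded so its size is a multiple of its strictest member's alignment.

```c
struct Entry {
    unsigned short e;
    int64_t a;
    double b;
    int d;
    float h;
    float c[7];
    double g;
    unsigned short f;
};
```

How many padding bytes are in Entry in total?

16

@0: e [2B, align 2] → 2
+6 pad (align 8)
@8: a [8B, align 8] → 16
@16: b [8B, align 8] → 24
@24: d [4B, align 4] → 28
@28: h [4B, align 4] → 32
@32: c [28B, align 4] → 60
+4 pad (align 8)
@64: g [8B, align 8] → 72
@72: f [2B, align 2] → 74
+6 tail pad (align 8)
size 80, align 8
data bytes 64, size 80 → padding 16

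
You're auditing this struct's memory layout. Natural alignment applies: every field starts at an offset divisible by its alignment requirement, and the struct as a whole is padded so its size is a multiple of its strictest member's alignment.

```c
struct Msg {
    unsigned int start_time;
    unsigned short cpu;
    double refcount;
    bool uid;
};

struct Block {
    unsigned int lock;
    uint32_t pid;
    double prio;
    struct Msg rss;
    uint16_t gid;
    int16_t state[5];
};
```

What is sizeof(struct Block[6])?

Msg: 0..4  start_time  (4B, 4-aligned); 4..6  cpu  (2B, 2-aligned); 6..8  -- padding (2B); 8..16  refcount  (8B, 8-aligned); 16..17  uid  (1B, 1-aligned); 17..24  -- tail padding (7B); sizeof = 24, alignof = 8
0..4  lock  (4B, 4-aligned)
4..8  pid  (4B, 4-aligned)
8..16  prio  (8B, 8-aligned)
16..40  rss  (24B, 8-aligned)
40..42  gid  (2B, 2-aligned)
42..52  state  (10B, 2-aligned)
52..56  -- tail padding (4B)
sizeof = 56, alignof = 8
array of 6: 6 × 56 = 336

336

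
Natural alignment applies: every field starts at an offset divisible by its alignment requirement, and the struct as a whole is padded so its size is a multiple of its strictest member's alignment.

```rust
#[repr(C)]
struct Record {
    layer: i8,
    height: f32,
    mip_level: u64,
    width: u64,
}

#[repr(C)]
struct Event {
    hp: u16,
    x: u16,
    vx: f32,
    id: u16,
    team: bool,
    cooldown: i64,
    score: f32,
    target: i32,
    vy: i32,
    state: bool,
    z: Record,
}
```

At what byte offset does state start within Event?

36

Record: @0: layer [1B, align 1] → 1; +3 pad (align 4); @4: height [4B, align 4] → 8; @8: mip_level [8B, align 8] → 16; @16: width [8B, align 8] → 24; size 24, align 8
@0: hp [2B, align 2] → 2
@2: x [2B, align 2] → 4
@4: vx [4B, align 4] → 8
@8: id [2B, align 2] → 10
@10: team [1B, align 1] → 11
+5 pad (align 8)
@16: cooldown [8B, align 8] → 24
@24: score [4B, align 4] → 28
@28: target [4B, align 4] → 32
@32: vy [4B, align 4] → 36
@36: state [1B, align 1] → 37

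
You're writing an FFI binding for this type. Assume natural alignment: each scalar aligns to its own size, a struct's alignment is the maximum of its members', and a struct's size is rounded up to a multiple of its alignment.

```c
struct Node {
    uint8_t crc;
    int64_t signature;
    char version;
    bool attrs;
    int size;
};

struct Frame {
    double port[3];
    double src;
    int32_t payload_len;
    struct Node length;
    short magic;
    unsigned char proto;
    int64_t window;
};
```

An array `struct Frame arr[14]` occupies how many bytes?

1120

Node: 0..1  crc  (1B, 1-aligned); 1..8  -- padding (7B); 8..16  signature  (8B, 8-aligned); 16..17  version  (1B, 1-aligned); 17..18  attrs  (1B, 1-aligned); 18..20  -- padding (2B); 20..24  size  (4B, 4-aligned); sizeof = 24, alignof = 8
0..24  port  (24B, 8-aligned)
24..32  src  (8B, 8-aligned)
32..36  payload_len  (4B, 4-aligned)
36..40  -- padding (4B)
40..64  length  (24B, 8-aligned)
64..66  magic  (2B, 2-aligned)
66..67  proto  (1B, 1-aligned)
67..72  -- padding (5B)
72..80  window  (8B, 8-aligned)
sizeof = 80, alignof = 8
array of 14: 14 × 80 = 1120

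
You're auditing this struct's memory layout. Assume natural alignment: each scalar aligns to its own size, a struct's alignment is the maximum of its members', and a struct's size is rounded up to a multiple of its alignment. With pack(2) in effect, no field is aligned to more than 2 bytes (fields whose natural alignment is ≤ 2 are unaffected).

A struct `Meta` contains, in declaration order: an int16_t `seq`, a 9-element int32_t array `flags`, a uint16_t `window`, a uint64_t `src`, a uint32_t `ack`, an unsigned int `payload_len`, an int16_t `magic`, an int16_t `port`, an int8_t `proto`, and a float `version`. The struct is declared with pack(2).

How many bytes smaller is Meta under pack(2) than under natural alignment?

natural layout:
  @0: seq [2B, align 2] → 2
  +2 pad (align 4)
  @4: flags [36B, align 4] → 40
  @40: window [2B, align 2] → 42
  +6 pad (align 8)
  @48: src [8B, align 8] → 56
  @56: ack [4B, align 4] → 60
  @60: payload_len [4B, align 4] → 64
  @64: magic [2B, align 2] → 66
  @66: port [2B, align 2] → 68
  @68: proto [1B, align 1] → 69
  +3 pad (align 4)
  @72: version [4B, align 4] → 76
  +4 tail pad (align 8)
  size 80, align 8
packed(2) layout:
  @0: seq [2B, align 2] → 2
  @2: flags [36B, align 2] → 38
  @38: window [2B, align 2] → 40
  @40: src [8B, align 2] → 48
  @48: ack [4B, align 2] → 52
  @52: payload_len [4B, align 2] → 56
  @56: magic [2B, align 2] → 58
  @58: port [2B, align 2] → 60
  @60: proto [1B, align 1] → 61
  +1 pad (align 2)
  @62: version [4B, align 2] → 66
  size 66, align 2
80 − 66 = 14

14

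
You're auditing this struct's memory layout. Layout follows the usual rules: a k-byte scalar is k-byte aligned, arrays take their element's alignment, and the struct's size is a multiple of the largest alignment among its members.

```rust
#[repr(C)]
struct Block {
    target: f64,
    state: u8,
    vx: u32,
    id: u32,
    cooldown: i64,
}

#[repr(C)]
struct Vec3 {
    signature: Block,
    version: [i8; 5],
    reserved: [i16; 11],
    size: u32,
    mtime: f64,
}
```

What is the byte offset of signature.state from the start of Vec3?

8

Block: @0: target [8B, align 8] → 8; @8: state [1B, align 1] → 9; +3 pad (align 4); @12: vx [4B, align 4] → 16; @16: id [4B, align 4] → 20; +4 pad (align 8); @24: cooldown [8B, align 8] → 32; size 32, align 8
@0: signature [32B, align 8] → 32
within Block: state at 8
0 + 8 = 8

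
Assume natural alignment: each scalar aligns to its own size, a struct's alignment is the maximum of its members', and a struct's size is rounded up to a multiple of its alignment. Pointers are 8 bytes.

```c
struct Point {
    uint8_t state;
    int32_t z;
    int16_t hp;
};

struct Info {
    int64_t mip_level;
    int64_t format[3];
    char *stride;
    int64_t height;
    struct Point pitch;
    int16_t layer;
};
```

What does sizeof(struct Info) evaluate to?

Point: 0..1  state  (1B, 1-aligned); 1..4  -- padding (3B); 4..8  z  (4B, 4-aligned); 8..10  hp  (2B, 2-aligned); 10..12  -- tail padding (2B); sizeof = 12, alignof = 4
0..8  mip_level  (8B, 8-aligned)
8..32  format  (24B, 8-aligned)
32..40  stride  (8B, 8-aligned)
40..48  height  (8B, 8-aligned)
48..60  pitch  (12B, 4-aligned)
60..62  layer  (2B, 2-aligned)
62..64  -- tail padding (2B)
sizeof = 64, alignof = 8

64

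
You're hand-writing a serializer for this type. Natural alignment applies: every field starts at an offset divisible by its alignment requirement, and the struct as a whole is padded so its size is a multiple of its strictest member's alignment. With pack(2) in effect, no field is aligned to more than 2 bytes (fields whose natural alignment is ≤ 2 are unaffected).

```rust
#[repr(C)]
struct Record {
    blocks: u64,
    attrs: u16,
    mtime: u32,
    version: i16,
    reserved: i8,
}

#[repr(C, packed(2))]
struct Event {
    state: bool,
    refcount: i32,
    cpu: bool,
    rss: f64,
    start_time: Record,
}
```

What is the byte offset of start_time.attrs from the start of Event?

24

Record: @0: blocks [8B, align 8] → 8; @8: attrs [2B, align 2] → 10; +2 pad (align 4); @12: mtime [4B, align 4] → 16; @16: version [2B, align 2] → 18; @18: reserved [1B, align 1] → 19; +5 tail pad (align 8); size 24, align 8
@0: state [1B, align 1] → 1
+1 pad (align 2)
@2: refcount [4B, align 2] → 6
@6: cpu [1B, align 1] → 7
+1 pad (align 2)
@8: rss [8B, align 2] → 16
@16: start_time [24B, align 2] → 40
within Record: attrs at 8
16 + 8 = 24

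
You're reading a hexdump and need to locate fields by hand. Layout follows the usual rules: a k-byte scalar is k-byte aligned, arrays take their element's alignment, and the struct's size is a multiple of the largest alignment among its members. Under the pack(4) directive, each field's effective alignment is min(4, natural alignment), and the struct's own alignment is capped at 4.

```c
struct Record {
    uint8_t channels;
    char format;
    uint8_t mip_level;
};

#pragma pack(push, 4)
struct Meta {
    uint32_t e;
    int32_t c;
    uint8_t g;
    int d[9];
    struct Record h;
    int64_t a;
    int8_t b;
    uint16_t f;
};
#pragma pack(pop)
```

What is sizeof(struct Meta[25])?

1600

Record: 0..1  channels  (1B, 1-aligned); 1..2  format  (1B, 1-aligned); 2..3  mip_level  (1B, 1-aligned); sizeof = 3, alignof = 1
0..4  e  (4B, 4-aligned)
4..8  c  (4B, 4-aligned)
8..9  g  (1B, 1-aligned)
9..12  -- padding (3B)
12..48  d  (36B, 4-aligned)
48..51  h  (3B, 1-aligned)
51..52  -- padding (1B)
52..60  a  (8B, 4-aligned)
60..61  b  (1B, 1-aligned)
61..62  -- padding (1B)
62..64  f  (2B, 2-aligned)
sizeof = 64, alignof = 4
array of 25: 25 × 64 = 1600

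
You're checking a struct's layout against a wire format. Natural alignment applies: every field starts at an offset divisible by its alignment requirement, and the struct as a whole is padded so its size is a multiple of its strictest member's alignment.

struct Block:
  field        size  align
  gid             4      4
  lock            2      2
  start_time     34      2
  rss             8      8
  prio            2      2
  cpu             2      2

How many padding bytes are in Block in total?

4

0..4  gid  (4B, 4-aligned)
4..6  lock  (2B, 2-aligned)
6..40  start_time  (34B, 2-aligned)
40..48  rss  (8B, 8-aligned)
48..50  prio  (2B, 2-aligned)
50..52  cpu  (2B, 2-aligned)
52..56  -- tail padding (4B)
sizeof = 56, alignof = 8
data bytes 52, size 56 → padding 4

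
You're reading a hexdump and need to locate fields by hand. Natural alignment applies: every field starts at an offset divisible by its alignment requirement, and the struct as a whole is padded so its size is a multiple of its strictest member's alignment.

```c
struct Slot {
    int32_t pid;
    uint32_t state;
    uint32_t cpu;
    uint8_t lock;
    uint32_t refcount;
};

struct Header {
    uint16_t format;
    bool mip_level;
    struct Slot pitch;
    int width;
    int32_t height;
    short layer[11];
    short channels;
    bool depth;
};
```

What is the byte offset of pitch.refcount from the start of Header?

20

Slot: pid at 0 (size 4, align 4) → ends 4; state at 4 (size 4, align 4) → ends 8; cpu at 8 (size 4, align 4) → ends 12; lock at 12 (size 1, align 1) → ends 13; pad 3 to align 4 for refcount; refcount at 16 (size 4, align 4) → ends 20; total 20 bytes, alignment 4
format at 0 (size 2, align 2) → ends 2
mip_level at 2 (size 1, align 1) → ends 3
pad 1 to align 4 for pitch
pitch at 4 (size 20, align 4) → ends 24
within Slot: refcount at 16
4 + 16 = 20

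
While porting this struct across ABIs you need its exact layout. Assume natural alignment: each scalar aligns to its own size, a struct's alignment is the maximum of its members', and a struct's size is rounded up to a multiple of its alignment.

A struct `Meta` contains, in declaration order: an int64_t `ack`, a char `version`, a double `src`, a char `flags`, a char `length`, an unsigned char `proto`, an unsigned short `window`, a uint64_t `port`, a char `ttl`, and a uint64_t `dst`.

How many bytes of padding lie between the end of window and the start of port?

2

0..8  ack  (8B, 8-aligned)
8..9  version  (1B, 1-aligned)
9..16  -- padding (7B)
16..24  src  (8B, 8-aligned)
24..25  flags  (1B, 1-aligned)
25..26  length  (1B, 1-aligned)
26..27  proto  (1B, 1-aligned)
27..28  -- padding (1B)
28..30  window  (2B, 2-aligned)
30..32  -- padding (2B)
32..40  port  (8B, 8-aligned)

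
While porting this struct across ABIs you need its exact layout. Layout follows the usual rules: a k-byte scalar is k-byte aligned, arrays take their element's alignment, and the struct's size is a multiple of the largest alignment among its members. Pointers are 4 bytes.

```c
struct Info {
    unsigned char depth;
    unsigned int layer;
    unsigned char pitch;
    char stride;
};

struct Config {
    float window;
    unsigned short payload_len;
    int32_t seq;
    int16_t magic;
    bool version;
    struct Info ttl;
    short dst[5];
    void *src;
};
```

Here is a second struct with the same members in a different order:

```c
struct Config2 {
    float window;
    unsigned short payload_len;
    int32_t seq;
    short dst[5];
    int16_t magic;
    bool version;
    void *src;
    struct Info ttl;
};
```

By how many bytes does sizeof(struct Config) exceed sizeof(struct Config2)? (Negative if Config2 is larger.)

Info: @0: depth [1B, align 1] → 1; +3 pad (align 4); @4: layer [4B, align 4] → 8; @8: pitch [1B, align 1] → 9; @9: stride [1B, align 1] → 10; +2 tail pad (align 4); size 12, align 4
@0: window [4B, align 4] → 4
@4: payload_len [2B, align 2] → 6
+2 pad (align 4)
@8: seq [4B, align 4] → 12
@12: magic [2B, align 2] → 14
@14: version [1B, align 1] → 15
+1 pad (align 4)
@16: ttl [12B, align 4] → 28
@28: dst [10B, align 2] → 38
+2 pad (align 4)
@40: src [4B, align 4] → 44
size 44, align 4
— Config2 —
@0: window [4B, align 4] → 4
@4: payload_len [2B, align 2] → 6
+2 pad (align 4)
@8: seq [4B, align 4] → 12
@12: dst [10B, align 2] → 22
@22: magic [2B, align 2] → 24
@24: version [1B, align 1] → 25
+3 pad (align 4)
@28: src [4B, align 4] → 32
@32: ttl [12B, align 4] → 44
size 44, align 4
44 − 44 = 0

0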